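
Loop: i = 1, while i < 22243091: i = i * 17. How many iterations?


i multiplies by 17 each step:
i = 1 -> 17 -> 289 -> 4913 -> 83521 -> 1419857 -> 24137569 (stop)
Iterations = ceil(log_17(22243091)) = 6


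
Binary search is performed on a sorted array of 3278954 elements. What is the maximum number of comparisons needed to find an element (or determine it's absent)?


Binary search halves the search space each comparison:
  Step 1: search space = 3278954 -> 1639477
  Step 2: search space = 1639477 -> 819738
  Step 3: search space = 819738 -> 409869
  Step 4: search space = 409869 -> 204934
  Step 5: search space = 204934 -> 102467
  Step 6: search space = 102467 -> 51233
  Step 7: search space = 51233 -> 25616
  Step 8: search space = 25616 -> 12808
  Step 9: search space = 12808 -> 6404
  Step 10: search space = 6404 -> 3202
  Step 11: search space = 3202 -> 1601
  Step 12: search space = 1601 -> 800
  Step 13: search space = 800 -> 400
  Step 14: search space = 400 -> 200
  Step 15: search space = 200 -> 100
  Step 16: search space = 100 -> 50
  Step 17: search space = 50 -> 25
  Step 18: search space = 25 -> 12
  Step 19: search space = 12 -> 6
  Step 20: search space = 6 -> 3
  Step 21: search space = 3 -> 1
  Step 22: search space = 1 (final check)
Maximum comparisons = floor(log2(3278954)) + 1 = 21 + 1 = 22


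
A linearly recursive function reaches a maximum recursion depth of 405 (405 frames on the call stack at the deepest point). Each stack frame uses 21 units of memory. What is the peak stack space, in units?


Maximum recursion depth = 405 frames
Memory per frame = 21 units
Total stack space = depth * frame_size
= 405 * 21 = 8505


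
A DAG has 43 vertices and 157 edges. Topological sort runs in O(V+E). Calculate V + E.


V = 43 (vertex processing)
E = 157 (edge processing)
V + E = 43 + 157 = 200


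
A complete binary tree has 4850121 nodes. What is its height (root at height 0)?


In a complete binary tree, level k holds nodes 2^k .. 2^(k+1)-1 (1-indexed).
Height = floor(log2(n)) = floor(log2(4850121)) = 22
Check: 2^22 = 4194304 <= 4850121 < 8388608 = 2^23


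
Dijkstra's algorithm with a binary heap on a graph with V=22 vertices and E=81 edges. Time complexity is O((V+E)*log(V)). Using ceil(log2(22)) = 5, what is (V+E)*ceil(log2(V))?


Dijkstra with a binary heap: each vertex is extracted once, each edge may relax once.
Each heap operation costs O(log V).
V + E = 22 + 81 = 103
ceil(log2(22)) = 5 (since 2^4 = 16 < 22 <= 32 = 2^5)
Total heap work = (V+E) * ceil(log2(V)) = 103 * 5 = 515


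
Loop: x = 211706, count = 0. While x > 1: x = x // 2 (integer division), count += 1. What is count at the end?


The variable x halves each step:
x = 211706 -> 105853 -> 52926 -> 26463 -> 13231 -> 6615 -> 3307 -> 1653 -> 826 -> 413 -> 206 -> 103 -> 51 -> 25 -> 12 -> 6 -> 3 -> 1
Number of halvings = floor(log2(211706)) = 17


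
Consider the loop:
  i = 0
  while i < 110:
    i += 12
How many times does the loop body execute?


Starting at i = 0, each iteration adds 12.
Iterations until i >= 110:
  Iteration 1: i = 0 -> i = 12
  Iteration 2: i = 12 -> i = 24
  Iteration 3: i = 24 -> i = 36
  Iteration 4: i = 36 -> i = 48
  Iteration 5: i = 48 -> i = 60
  Iteration 6: i = 60 -> i = 72
  Iteration 7: i = 72 -> i = 84
  Iteration 8: i = 84 -> i = 96
  ... continuing ...
Total iterations = ceil(110/12) = 10


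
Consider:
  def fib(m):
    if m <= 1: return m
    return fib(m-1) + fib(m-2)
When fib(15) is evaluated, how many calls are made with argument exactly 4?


Let N(m) = number of times fib(m) is called while evaluating fib(15).
N(15) = 1 (the initial call).
N(14) = 1 (only fib(15) calls it).
For 1 <= m <= 13: fib(m) is called by fib(m+1) and fib(m+2), so
  N(m) = N(m+1) + N(m+2).
fib(0) is called only by fib(2), so N(0) = N(2).
Walk down from m=15:
  N(15)=1, N(14)=1, N(13)=2, N(12)=3, N(11)=5, N(10)=8, N(9)=13, N(8)=21, N(7)=34, N(6)=55, N(5)=89, N(4)=144
N(4) = 144


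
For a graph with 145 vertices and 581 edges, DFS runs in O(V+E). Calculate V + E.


A full DFS traversal visits each vertex once and examines each edge once.
V = 145
E = 581
Sum = 145 + 581 = 726


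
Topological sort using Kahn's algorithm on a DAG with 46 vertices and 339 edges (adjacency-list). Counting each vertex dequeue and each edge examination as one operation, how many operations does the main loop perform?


Kahn's algorithm:
  1. Compute in-degrees: O(V + E)
  2. Process queue: each vertex dequeued once (O(V))
     each edge examined once (O(E))
Total = V + E = 46 + 339 = 385


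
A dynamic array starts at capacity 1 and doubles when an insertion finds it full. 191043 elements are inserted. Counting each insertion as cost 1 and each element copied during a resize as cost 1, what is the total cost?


n = 191043
Insertion costs: 191043
Resizes copy 1, 2, 4, ... up to the largest power of 2 that is <= n-1 = 191042, i.e. 131072.
Copy costs = 1 + 2 + 4 + 8 + 16 + 32 + 64 + 128 + 256 + 512 + 1024 + 2048 + 4096 + 8192 + 16384 + 32768 + 65536 + 131072 = 262143
Total = 191043 + 262143 = 453186


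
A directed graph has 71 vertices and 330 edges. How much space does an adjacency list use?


Adjacency list: one list head per vertex + one entry per edge
Vertex heads: 71
Edge entries: 330
Total = 71 + 330 = 401


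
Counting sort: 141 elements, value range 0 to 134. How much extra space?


n = 141 (output array)
k = 135 (count array for 135 distinct values)
Extra space = 141 + 135 = 276


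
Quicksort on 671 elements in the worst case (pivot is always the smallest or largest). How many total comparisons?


In the worst case, each partition step picks the worst pivot:
  Partition 1: 670 comparisons (n-1 elements to compare)
  Partition 2: 669 comparisons
  Partition 3: 668 comparisons
  Partition 4: 667 comparisons
  Partition 5: 666 comparisons
  ...
  Last partition: 0 comparisons
Total = (n-1) + (n-2) + ... + 1 + 0 = n*(n-1)/2
= 671*670/2 = 224785


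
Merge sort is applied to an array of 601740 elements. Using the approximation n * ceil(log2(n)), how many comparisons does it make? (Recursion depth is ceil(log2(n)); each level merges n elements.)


Merge sort divides the array into halves recursively.
Number of levels = ceil(log2(601740)) = 20
At each level, approximately n = 601740 comparisons are needed for merging.
Total comparisons ~ n * ceil(log2(n)) = 601740 * 20 = 12034800


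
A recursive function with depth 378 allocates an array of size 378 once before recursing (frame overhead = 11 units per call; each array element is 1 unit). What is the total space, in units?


Array allocation: 378 units (allocated once)
Stack frames: 378 deep * 11 per frame = 4158 units
Total = 378 + 4158 = 4536


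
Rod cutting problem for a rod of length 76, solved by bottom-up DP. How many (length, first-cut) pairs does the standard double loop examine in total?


For each subproblem length i = 1..76, the inner loop considers i possible first cuts.
Total = 1 + 2 + ... + 76
= 76*(76+1)/2
= 76*77/2 = 2926


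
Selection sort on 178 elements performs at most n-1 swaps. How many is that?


Each of the 177 passes places one element in its final position.
Pass 1: swap minimum into position 0
Pass 2: swap minimum of remaining into position 1
...
Pass 177: last two elements, one swap
Maximum swaps = 178 - 1 = 177


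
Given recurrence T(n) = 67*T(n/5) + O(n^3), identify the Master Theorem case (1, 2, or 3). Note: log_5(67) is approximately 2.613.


Master Theorem parameters: a=67, b=5, c=3
log_b(a) = 2.613
Compare b^c with a: 5^3 = 125 > 67, so c > log_b(a).
Comparing c=3 vs log_b(a)=2.613:
3 > 2.613 => Case 3
Result: T(n) = O(n^3)
Master Theorem case = 3


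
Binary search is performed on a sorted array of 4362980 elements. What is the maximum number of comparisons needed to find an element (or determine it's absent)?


Binary search halves the search space each comparison:
  Step 1: search space = 4362980 -> 2181490
  Step 2: search space = 2181490 -> 1090745
  Step 3: search space = 1090745 -> 545372
  Step 4: search space = 545372 -> 272686
  Step 5: search space = 272686 -> 136343
  Step 6: search space = 136343 -> 68171
  Step 7: search space = 68171 -> 34085
  Step 8: search space = 34085 -> 17042
  Step 9: search space = 17042 -> 8521
  Step 10: search space = 8521 -> 4260
  Step 11: search space = 4260 -> 2130
  Step 12: search space = 2130 -> 1065
  Step 13: search space = 1065 -> 532
  Step 14: search space = 532 -> 266
  Step 15: search space = 266 -> 133
  Step 16: search space = 133 -> 66
  Step 17: search space = 66 -> 33
  Step 18: search space = 33 -> 16
  Step 19: search space = 16 -> 8
  Step 20: search space = 8 -> 4
  Step 21: search space = 4 -> 2
  Step 22: search space = 2 -> 1
  Step 23: search space = 1 (final check)
Maximum comparisons = floor(log2(4362980)) + 1 = 22 + 1 = 23


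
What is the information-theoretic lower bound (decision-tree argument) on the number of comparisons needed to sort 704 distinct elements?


A binary decision tree of height h has at most 2^h leaves and needs at least n! of them, so h >= ceil(log2(n!)).
704! is far too large to multiply out, so use Stirling's series:
  ln(n!) ~ n ln n - n + (1/2) ln(2 pi n) + 1/(12n)  (error below 1/(360 n^3), negligible here)
  ln(704) = 6.5567784
  n ln n = 704 * 6.5567784 = 4615.9720
  (1/2) ln(2 pi * 704) = (1/2) ln(4423.3625) = 4.1973
  1/(12*704) = 0.0001
  ln(704!) ~ 4615.9720 - 704 + 4.1973 + 0.0001 = 3916.1694
Convert to base 2: log2(704!) = 3916.1694 / ln 2 = 3916.1694 / 0.69314718 = 5649.8382
ceil(5649.8382) = 5650


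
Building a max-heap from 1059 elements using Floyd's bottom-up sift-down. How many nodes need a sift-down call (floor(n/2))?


In a heap of 1059 elements (0-indexed array):
  Last element index: 1058
  Parent of last element: floor((1058 - 1) / 2) = 528
  Internal nodes: indices 0 to 528
  Count = floor(1059/2) = 529


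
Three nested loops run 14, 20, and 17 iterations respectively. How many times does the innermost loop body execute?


Loop 1 (outermost): 14 iterations
Loop 2 (middle): 20 iterations per outer
Loop 3 (innermost): 17 iterations per middle
Total = 14 * 20 * 17 = 4760


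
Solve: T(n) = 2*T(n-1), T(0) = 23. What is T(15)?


Unrolling:
T(15) = 2*T(14) = 2^2*T(13) = ... = 2^15*T(0)
= 2^15 * 23
= 32768 * 23 = 753664


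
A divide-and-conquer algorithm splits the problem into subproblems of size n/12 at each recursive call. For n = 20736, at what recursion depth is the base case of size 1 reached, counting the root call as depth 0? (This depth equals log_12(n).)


At each depth, the problem size is divided by 12:
  Depth 0: problem size = 20736
  Depth 1: problem size = 1728
  Depth 2: problem size = 144
  Depth 3: problem size = 12
  Depth 4: problem size = 1 (base case)
The base case is reached at depth log_12(20736) = 4 (the tree has 5 levels counting depth 0, but the depth asked for is 4).
Recursion depth = 4


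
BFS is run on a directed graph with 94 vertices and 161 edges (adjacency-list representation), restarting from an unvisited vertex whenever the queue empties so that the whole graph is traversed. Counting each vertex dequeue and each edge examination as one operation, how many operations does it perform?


A full BFS traversal dequeues each vertex exactly once and examines each directed edge exactly once.
V = 94 (vertex processing cost)
E = 161 (edge examination cost)
Total operations proportional to V + E = 94 + 161 = 255


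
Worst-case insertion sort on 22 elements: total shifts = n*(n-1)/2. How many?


Sum of shifts = 1 + 2 + 3 + ... + 21
= 22 * 21 / 2
= 462 / 2
= 231


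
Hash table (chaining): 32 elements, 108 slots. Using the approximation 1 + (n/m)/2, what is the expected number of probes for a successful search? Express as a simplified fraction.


Computing expected probes:
alpha = 32/108
= 1 + alpha/2
= 1 + 32/(2*108)
= (2*108 + 32) / (2*108)
= 248/216 = 31/27


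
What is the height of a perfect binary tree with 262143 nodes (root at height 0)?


A perfect binary tree with 262143 nodes:
  262143 = 2^18 - 1
  Levels: 0, 1, ..., 17
  Height = 17


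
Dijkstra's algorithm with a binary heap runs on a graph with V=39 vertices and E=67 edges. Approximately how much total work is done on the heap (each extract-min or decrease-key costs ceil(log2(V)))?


Dijkstra with a binary heap: each vertex is extracted once, each edge may relax once.
Each heap operation costs O(log V).
V + E = 39 + 67 = 106
ceil(log2(39)) = 6 (since 2^5 = 32 < 39 <= 64 = 2^6)
Total heap work = (V+E) * ceil(log2(V)) = 106 * 6 = 636


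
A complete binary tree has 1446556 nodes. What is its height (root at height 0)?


In a complete binary tree, level k holds nodes 2^k .. 2^(k+1)-1 (1-indexed).
Height = floor(log2(n)) = floor(log2(1446556)) = 20
Check: 2^20 = 1048576 <= 1446556 < 2097152 = 2^21


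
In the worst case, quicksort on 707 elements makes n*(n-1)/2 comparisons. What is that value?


Sum of comparisons per partition:
706 + 705 + ... + 1 + 0
= 707 * (707 - 1) / 2
= 707 * 706 / 2
= 249571


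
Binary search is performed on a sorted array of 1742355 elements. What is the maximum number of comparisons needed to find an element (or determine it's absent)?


Binary search halves the search space each comparison:
  Step 1: search space = 1742355 -> 871177
  Step 2: search space = 871177 -> 435588
  Step 3: search space = 435588 -> 217794
  Step 4: search space = 217794 -> 108897
  Step 5: search space = 108897 -> 54448
  Step 6: search space = 54448 -> 27224
  Step 7: search space = 27224 -> 13612
  Step 8: search space = 13612 -> 6806
  Step 9: search space = 6806 -> 3403
  Step 10: search space = 3403 -> 1701
  Step 11: search space = 1701 -> 850
  Step 12: search space = 850 -> 425
  Step 13: search space = 425 -> 212
  Step 14: search space = 212 -> 106
  Step 15: search space = 106 -> 53
  Step 16: search space = 53 -> 26
  Step 17: search space = 26 -> 13
  Step 18: search space = 13 -> 6
  Step 19: search space = 6 -> 3
  Step 20: search space = 3 -> 1
  Step 21: search space = 1 (final check)
Maximum comparisons = floor(log2(1742355)) + 1 = 20 + 1 = 21


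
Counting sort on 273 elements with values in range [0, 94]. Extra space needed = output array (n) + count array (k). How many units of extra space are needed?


Output array size: 273 (to store sorted result)
Count array size: 95 (one slot per possible value, range 0 to 94)
Total extra space = 273 + 95 = 368


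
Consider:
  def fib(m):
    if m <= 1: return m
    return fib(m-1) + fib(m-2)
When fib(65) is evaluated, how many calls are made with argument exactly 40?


Let N(m) = number of times fib(m) is called while evaluating fib(65).
N(65) = 1 (the initial call).
N(64) = 1 (only fib(65) calls it).
For 1 <= m <= 63: fib(m) is called by fib(m+1) and fib(m+2), so
  N(m) = N(m+1) + N(m+2).
fib(0) is called only by fib(2), so N(0) = N(2).
Walk down from m=65:
  N(65)=1, N(64)=1, N(63)=2, N(62)=3, N(61)=5, N(60)=8, N(59)=13, N(58)=21, N(57)=34, N(56)=55, N(55)=89, N(54)=144, N(53)=233, N(52)=377, N(51)=610, N(50)=987, N(49)=1597, N(48)=2584, N(47)=4181, N(46)=6765, N(45)=10946, N(44)=17711, N(43)=28657, N(42)=46368, N(41)=75025, N(40)=121393
N(40) = 121393


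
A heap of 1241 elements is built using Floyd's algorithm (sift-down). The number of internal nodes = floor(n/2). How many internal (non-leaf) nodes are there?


Leaf nodes occupy roughly half the array.
Sift-down is called for each internal node, starting from the last one.
Internal nodes = floor(n/2) = floor(1241/2) = 620


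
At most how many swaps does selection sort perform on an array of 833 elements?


Each of the 832 passes places one element in its final position.
Pass 1: swap minimum into position 0
Pass 2: swap minimum of remaining into position 1
...
Pass 832: last two elements, one swap
Maximum swaps = 833 - 1 = 832


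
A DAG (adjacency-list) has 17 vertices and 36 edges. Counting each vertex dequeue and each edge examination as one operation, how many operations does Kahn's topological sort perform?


V = 17 (vertex processing)
E = 36 (edge processing)
V + E = 17 + 36 = 53


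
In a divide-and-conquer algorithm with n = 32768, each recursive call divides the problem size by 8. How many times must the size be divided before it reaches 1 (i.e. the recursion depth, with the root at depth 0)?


Number of divisions = log_8(32768)
Sizes: 32768 -> 4096 -> 512 -> 64 -> 8 -> 1 (5 divisions)
Recursion depth = 5


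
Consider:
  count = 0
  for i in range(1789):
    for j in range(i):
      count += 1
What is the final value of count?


For each i, the inner loop runs i times:
  i=0: inner runs 0 times
  i=1: inner runs 1 time
  i=2: inner runs 2 times
  i=3: inner runs 3 times
  i=4: inner runs 4 times
  i=5: inner runs 5 times
  i=6: inner runs 6 times
  i=7: inner runs 7 times
  ...
Total = 0 + 1 + 2 + ... + 1788 = 1789*(1789-1)/2 = 1599366


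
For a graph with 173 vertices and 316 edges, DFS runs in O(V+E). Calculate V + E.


A full DFS traversal visits each vertex once and examines each edge once.
V = 173
E = 316
Sum = 173 + 316 = 489


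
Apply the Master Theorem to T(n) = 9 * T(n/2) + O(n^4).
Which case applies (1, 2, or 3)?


The Master Theorem: T(n) = a*T(n/b) + O(n^c)
  a = 9, b = 2, c = 4
log_b(a) = log_2(9) ~ 3.17
Compare b^c with a: 2^4 = 16 > 9, so c > log_b(a).
Since c > log_b(a), Case 3 applies.
T(n) = O(n^4)
Master Theorem case = 3


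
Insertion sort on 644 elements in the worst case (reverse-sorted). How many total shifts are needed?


In the worst case (reverse-sorted), each element shifts past all previous:
  Element 1: 1 shifts
  Element 2: 2 shifts
  Element 3: 3 shifts
  Element 4: 4 shifts
  Element 5: 5 shifts
  ...
  Element 643: 643 shifts
Total = 1 + 2 + ... + 643
= 644*(644-1)/2 = 207046


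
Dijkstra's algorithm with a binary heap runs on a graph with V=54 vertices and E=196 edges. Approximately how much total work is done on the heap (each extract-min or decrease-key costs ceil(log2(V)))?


Dijkstra with a binary heap: each vertex is extracted once, each edge may relax once.
Each heap operation costs O(log V).
V + E = 54 + 196 = 250
ceil(log2(54)) = 6 (since 2^5 = 32 < 54 <= 64 = 2^6)
Total heap work = (V+E) * ceil(log2(V)) = 250 * 6 = 1500


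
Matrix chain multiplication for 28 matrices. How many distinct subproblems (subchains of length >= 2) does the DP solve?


Subproblems are indexed by (i, j) where i < j.
Number of such pairs = n*(n-1)/2
= 28 * 27 / 2
= 378


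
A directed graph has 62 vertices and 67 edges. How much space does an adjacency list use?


Adjacency list: one list head per vertex + one entry per edge
Vertex heads: 62
Edge entries: 67
Total = 62 + 67 = 129


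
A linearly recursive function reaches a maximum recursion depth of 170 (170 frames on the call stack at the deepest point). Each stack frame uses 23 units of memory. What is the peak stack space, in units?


Maximum recursion depth = 170 frames
Memory per frame = 23 units
Total stack space = depth * frame_size
= 170 * 23 = 3910


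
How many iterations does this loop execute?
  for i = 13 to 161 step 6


The loop variable i takes values starting at 13 and increments by 6 each iteration.
Sequence: i = 13, 19, 25, 31, 37, 43, 49, 55, 61, ...
The upper bound 161 is inclusive, so the count is floor((last - first) / step) + 1:
floor((161 - 13) / 6) + 1 = floor(148/6) + 1 = 24 + 1 = 25


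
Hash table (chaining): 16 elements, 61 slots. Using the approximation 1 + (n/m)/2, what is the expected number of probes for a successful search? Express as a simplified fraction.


Computing expected probes:
alpha = 16/61
= 1 + alpha/2
= 1 + 16/(2*61)
= (2*61 + 16) / (2*61)
= 138/122 = 69/61


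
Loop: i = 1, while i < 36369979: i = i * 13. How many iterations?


i multiplies by 13 each step:
i = 1 -> 13 -> 169 -> 2197 -> 28561 -> 371293 -> 4826809 -> 62748517 (stop)
Iterations = ceil(log_13(36369979)) = 7


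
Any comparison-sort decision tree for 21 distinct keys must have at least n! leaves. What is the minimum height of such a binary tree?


A binary decision tree of height h has at most 2^h leaves and needs at least n! of them, so h >= ceil(log2(n!)).
Compute 21! as a running product:
  x2 = 2, x3 = 6, x4 = 24, x5 = 120
  x6 = 720, x7 = 5040, x8 = 40320, x9 = 362880
  x10 = 3628800, x11 = 39916800, x12 = 479001600, x13 = 6227020800
  x14 = 87178291200, x15 = 1307674368000, x16 = 20922789888000, x17 = 355687428096000
  x18 = 6402373705728000, x19 = 121645100408832000, x20 = 2432902008176640000, x21 = 51090942171709440000
21! = 51090942171709440000
Bracket between powers of 2:
  2^65 = 36893488147419103232 < 51090942171709440000 <= 73786976294838206464 = 2^66
So ceil(log2(21!)) = 66


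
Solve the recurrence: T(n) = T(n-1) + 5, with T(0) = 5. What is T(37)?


Unrolling the recurrence:
T(37) = T(36) + 5
       = T(35) + 5 + 5
       = T(34) + 5*3
       ...
       = T(0) + 5*37
       = 5 + 185 = 190


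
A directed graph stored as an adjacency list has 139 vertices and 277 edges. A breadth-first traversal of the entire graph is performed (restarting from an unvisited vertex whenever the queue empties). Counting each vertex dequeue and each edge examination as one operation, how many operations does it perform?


A full BFS traversal dequeues each vertex once and examines each edge once.
Vertex visits: 139
Edge visits: 277
V + E = 139 + 277 = 416


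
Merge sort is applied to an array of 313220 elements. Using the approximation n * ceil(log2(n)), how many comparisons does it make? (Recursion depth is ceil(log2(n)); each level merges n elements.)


Merge sort divides the array into halves recursively.
Number of levels = ceil(log2(313220)) = 19
At each level, approximately n = 313220 comparisons are needed for merging.
Total comparisons ~ n * ceil(log2(n)) = 313220 * 19 = 5951180


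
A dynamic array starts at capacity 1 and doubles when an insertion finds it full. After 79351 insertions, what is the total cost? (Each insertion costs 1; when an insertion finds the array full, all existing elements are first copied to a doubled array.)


Insertion cost: 79351 (one per element)
Resizes occur just before inserting elements 2, 3, 5, 9, ...
Elements copied at each resize: 1 + 2 + 4 + 8 + 16 + 32 + 64 + 128 + 256 + 512 + 1024 + 2048 + 4096 + 8192 + 16384 + 32768 + 65536
Sum of copies = 131071 (geometric series: 2^k - 1)
Total = 79351 + 131071 = 210422


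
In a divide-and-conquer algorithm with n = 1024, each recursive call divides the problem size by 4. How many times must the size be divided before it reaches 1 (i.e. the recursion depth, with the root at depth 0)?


Number of divisions = log_4(1024)
Sizes: 1024 -> 256 -> 64 -> 16 -> 4 -> 1 (5 divisions)
Recursion depth = 5


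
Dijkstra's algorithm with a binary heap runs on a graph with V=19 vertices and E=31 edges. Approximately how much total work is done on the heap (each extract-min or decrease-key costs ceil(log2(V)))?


Dijkstra with a binary heap: each vertex is extracted once, each edge may relax once.
Each heap operation costs O(log V).
V + E = 19 + 31 = 50
ceil(log2(19)) = 5 (since 2^4 = 16 < 19 <= 32 = 2^5)
Total heap work = (V+E) * ceil(log2(V)) = 50 * 5 = 250


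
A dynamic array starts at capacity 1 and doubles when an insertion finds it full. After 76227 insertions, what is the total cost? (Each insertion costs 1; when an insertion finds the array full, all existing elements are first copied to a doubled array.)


Insertion cost: 76227 (one per element)
Resizes occur just before inserting elements 2, 3, 5, 9, ...
Elements copied at each resize: 1 + 2 + 4 + 8 + 16 + 32 + 64 + 128 + 256 + 512 + 1024 + 2048 + 4096 + 8192 + 16384 + 32768 + 65536
Sum of copies = 131071 (geometric series: 2^k - 1)
Total = 76227 + 131071 = 207298


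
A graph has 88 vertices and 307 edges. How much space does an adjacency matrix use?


Adjacency matrix: V x V grid of entries
Space = V^2 = 88^2 = 88 * 88 = 7744


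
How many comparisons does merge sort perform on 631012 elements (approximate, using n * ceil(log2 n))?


Recursion depth: ceil(log2(631012)) = 20
Each recursion level merges n = 631012 elements
Total = 631012 * 20 = 12620240


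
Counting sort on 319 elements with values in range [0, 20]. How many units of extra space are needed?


Output array size: 319 (to store sorted result)
Count array size: 21 (one slot per possible value, range 0 to 20)
Total extra space = 319 + 21 = 340


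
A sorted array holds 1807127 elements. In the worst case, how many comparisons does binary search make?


Halving sequence: 1807127 -> 903563 -> 451781 -> 225890 -> 112945 -> 56472 -> 28236 -> 14118 -> 7059 -> 3529 -> 1764 -> 882 -> 441 -> 220 -> 110 -> 55 -> 27 -> 13 -> 6 -> 3 -> 1
Number of halvings = 20
Max comparisons = 20 + 1 = 21


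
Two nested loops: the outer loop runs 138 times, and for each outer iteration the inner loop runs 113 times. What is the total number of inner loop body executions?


Outer loop: 138 iterations
Inner loop: 113 iterations per outer iteration
Total = 138 * 113 = 15594


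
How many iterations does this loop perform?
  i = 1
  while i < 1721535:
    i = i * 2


The loop variable doubles each iteration:
i = 1 -> 2 -> 4 -> 8 -> 16 -> 32 -> 64 -> 128 -> 256 -> 512 -> 1024 -> 2048 -> 4096 -> 8192 -> 16384 -> 32768 -> 65536 -> 131072 -> 262144 -> 524288 -> 1048576 -> 2097152 (stop, 2097152 >= 1721535)
Number of doublings = ceil(log2(1721535)) = 21


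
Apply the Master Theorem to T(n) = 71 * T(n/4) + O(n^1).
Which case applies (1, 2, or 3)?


The Master Theorem: T(n) = a*T(n/b) + O(n^c)
  a = 71, b = 4, c = 1
log_b(a) = log_4(71) ~ 3.075
Compare b^c with a: 4^1 = 4 < 71, so c < log_b(a).
Since c < log_b(a), Case 1 applies.
T(n) = O(n^(log_4 71)) ~ O(n^3.075)
Master Theorem case = 1


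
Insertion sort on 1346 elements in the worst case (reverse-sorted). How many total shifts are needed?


In the worst case (reverse-sorted), each element shifts past all previous:
  Element 1: 1 shifts
  Element 2: 2 shifts
  Element 3: 3 shifts
  Element 4: 4 shifts
  Element 5: 5 shifts
  ...
  Element 1345: 1345 shifts
Total = 1 + 2 + ... + 1345
= 1346*(1346-1)/2 = 905185


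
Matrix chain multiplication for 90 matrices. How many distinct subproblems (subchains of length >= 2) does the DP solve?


Subproblems are indexed by (i, j) where i < j.
Number of such pairs = n*(n-1)/2
= 90 * 89 / 2
= 4005


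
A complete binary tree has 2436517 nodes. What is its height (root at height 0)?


In a complete binary tree, level k holds nodes 2^k .. 2^(k+1)-1 (1-indexed).
Height = floor(log2(n)) = floor(log2(2436517)) = 21
Check: 2^21 = 2097152 <= 2436517 < 4194304 = 2^22


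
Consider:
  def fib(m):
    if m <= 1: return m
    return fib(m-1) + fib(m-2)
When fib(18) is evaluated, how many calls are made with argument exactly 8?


Let N(m) = number of times fib(m) is called while evaluating fib(18).
N(18) = 1 (the initial call).
N(17) = 1 (only fib(18) calls it).
For 1 <= m <= 16: fib(m) is called by fib(m+1) and fib(m+2), so
  N(m) = N(m+1) + N(m+2).
fib(0) is called only by fib(2), so N(0) = N(2).
Walk down from m=18:
  N(18)=1, N(17)=1, N(16)=2, N(15)=3, N(14)=5, N(13)=8, N(12)=13, N(11)=21, N(10)=34, N(9)=55, N(8)=89
N(8) = 89


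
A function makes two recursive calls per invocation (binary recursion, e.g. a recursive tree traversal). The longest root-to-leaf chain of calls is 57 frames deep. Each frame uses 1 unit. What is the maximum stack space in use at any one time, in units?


Binary recursion: the two calls run one after the other, so only one root-to-leaf chain of frames is on the stack at a time.
Maximum depth (longest chain) = 57 frames
Each frame = 1 unit
Max stack space = 57 * 1 = 57


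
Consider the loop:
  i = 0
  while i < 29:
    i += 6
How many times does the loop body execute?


Starting at i = 0, each iteration adds 6.
Iterations until i >= 29:
  Iteration 1: i = 0 -> i = 6
  Iteration 2: i = 6 -> i = 12
  Iteration 3: i = 12 -> i = 18
  Iteration 4: i = 18 -> i = 24
  Iteration 5: i = 24 -> i = 30
Total iterations = ceil(29/6) = 5


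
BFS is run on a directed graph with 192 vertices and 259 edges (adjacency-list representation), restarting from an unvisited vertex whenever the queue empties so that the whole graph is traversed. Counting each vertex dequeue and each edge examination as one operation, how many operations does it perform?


A full BFS traversal dequeues each vertex exactly once and examines each directed edge exactly once.
V = 192 (vertex processing cost)
E = 259 (edge examination cost)
Total operations proportional to V + E = 192 + 259 = 451


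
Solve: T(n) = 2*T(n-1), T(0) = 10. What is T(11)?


Unrolling:
T(11) = 2*T(10) = 2^2*T(9) = ... = 2^11*T(0)
= 2^11 * 10
= 2048 * 10 = 20480


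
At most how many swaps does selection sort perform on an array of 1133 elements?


Each of the 1132 passes places one element in its final position.
Pass 1: swap minimum into position 0
Pass 2: swap minimum of remaining into position 1
...
Pass 1132: last two elements, one swap
Maximum swaps = 1133 - 1 = 1132


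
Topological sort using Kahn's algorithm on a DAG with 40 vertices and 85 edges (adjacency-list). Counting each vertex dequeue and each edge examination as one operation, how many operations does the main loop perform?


Kahn's algorithm:
  1. Compute in-degrees: O(V + E)
  2. Process queue: each vertex dequeued once (O(V))
     each edge examined once (O(E))
Total = V + E = 40 + 85 = 125


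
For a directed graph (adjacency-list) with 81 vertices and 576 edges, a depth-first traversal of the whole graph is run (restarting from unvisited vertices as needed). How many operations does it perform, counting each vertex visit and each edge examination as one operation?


A full DFS traversal visits each vertex once and examines each edge once.
V = 81
E = 576
Sum = 81 + 576 = 657


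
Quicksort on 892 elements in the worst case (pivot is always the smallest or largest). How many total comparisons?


In the worst case, each partition step picks the worst pivot:
  Partition 1: 891 comparisons (n-1 elements to compare)
  Partition 2: 890 comparisons
  Partition 3: 889 comparisons
  Partition 4: 888 comparisons
  Partition 5: 887 comparisons
  ...
  Last partition: 0 comparisons
Total = (n-1) + (n-2) + ... + 1 + 0 = n*(n-1)/2
= 892*891/2 = 397386


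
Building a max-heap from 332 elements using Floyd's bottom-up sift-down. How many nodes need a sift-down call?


In a heap of 332 elements (0-indexed array):
  Last element index: 331
  Parent of last element: floor((331 - 1) / 2) = 165
  Internal nodes: indices 0 to 165
  Count = floor(332/2) = 166


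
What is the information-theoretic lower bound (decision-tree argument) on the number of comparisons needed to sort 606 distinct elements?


A binary decision tree of height h has at most 2^h leaves and needs at least n! of them, so h >= ceil(log2(n!)).
606! is far too large to multiply out, so use Stirling's series:
  ln(n!) ~ n ln n - n + (1/2) ln(2 pi n) + 1/(12n)  (error below 1/(360 n^3), negligible here)
  ln(606) = 6.4068800
  n ln n = 606 * 6.4068800 = 3882.5693
  (1/2) ln(2 pi * 606) = (1/2) ln(3807.6103) = 4.1224
  1/(12*606) = 0.0001
  ln(606!) ~ 3882.5693 - 606 + 4.1224 + 0.0001 = 3280.6918
Convert to base 2: log2(606!) = 3280.6918 / ln 2 = 3280.6918 / 0.69314718 = 4733.0378
ceil(4733.0378) = 4734


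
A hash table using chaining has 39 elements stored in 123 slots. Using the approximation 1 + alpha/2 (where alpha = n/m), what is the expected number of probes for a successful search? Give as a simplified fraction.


Load factor alpha = n/m = 39/123
Expected probes = 1 + alpha/2 = 1 + 39/(2*123)
= 1 + 39/246
= 246/246 + 39/246
= 285/246
Simplify: 95/82


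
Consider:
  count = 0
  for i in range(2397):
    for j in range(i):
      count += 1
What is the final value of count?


For each i, the inner loop runs i times:
  i=0: inner runs 0 times
  i=1: inner runs 1 time
  i=2: inner runs 2 times
  i=3: inner runs 3 times
  i=4: inner runs 4 times
  i=5: inner runs 5 times
  i=6: inner runs 6 times
  i=7: inner runs 7 times
  ...
Total = 0 + 1 + 2 + ... + 2396 = 2397*(2397-1)/2 = 2871606


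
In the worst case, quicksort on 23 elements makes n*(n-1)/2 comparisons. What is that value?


Sum of comparisons per partition:
22 + 21 + ... + 1 + 0
= 23 * (23 - 1) / 2
= 23 * 22 / 2
= 253


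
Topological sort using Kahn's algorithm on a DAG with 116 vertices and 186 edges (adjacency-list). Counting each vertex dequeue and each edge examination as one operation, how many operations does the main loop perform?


Kahn's algorithm:
  1. Compute in-degrees: O(V + E)
  2. Process queue: each vertex dequeued once (O(V))
     each edge examined once (O(E))
Total = V + E = 116 + 186 = 302


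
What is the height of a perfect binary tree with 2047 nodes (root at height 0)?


A perfect binary tree with 2047 nodes:
  2047 = 2^11 - 1
  Levels: 0, 1, ..., 10
  Height = 10


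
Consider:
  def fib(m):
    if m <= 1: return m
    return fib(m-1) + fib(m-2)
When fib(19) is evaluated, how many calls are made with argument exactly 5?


Let N(m) = number of times fib(m) is called while evaluating fib(19).
N(19) = 1 (the initial call).
N(18) = 1 (only fib(19) calls it).
For 1 <= m <= 17: fib(m) is called by fib(m+1) and fib(m+2), so
  N(m) = N(m+1) + N(m+2).
fib(0) is called only by fib(2), so N(0) = N(2).
Walk down from m=19:
  N(19)=1, N(18)=1, N(17)=2, N(16)=3, N(15)=5, N(14)=8, N(13)=13, N(12)=21, N(11)=34, N(10)=55, N(9)=89, N(8)=144, N(7)=233, N(6)=377, N(5)=610
N(5) = 610


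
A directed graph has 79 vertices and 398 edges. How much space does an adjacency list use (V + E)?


Adjacency list: one list head per vertex + one entry per edge
Vertex heads: 79
Edge entries: 398
Total = 79 + 398 = 477


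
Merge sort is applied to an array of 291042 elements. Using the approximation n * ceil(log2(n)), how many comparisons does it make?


Merge sort divides the array into halves recursively.
Number of levels = ceil(log2(291042)) = 19
At each level, approximately n = 291042 comparisons are needed for merging.
Total comparisons ~ n * ceil(log2(n)) = 291042 * 19 = 5529798


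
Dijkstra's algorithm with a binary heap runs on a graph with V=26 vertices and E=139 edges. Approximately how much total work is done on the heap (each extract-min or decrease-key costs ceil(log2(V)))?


Dijkstra with a binary heap: each vertex is extracted once, each edge may relax once.
Each heap operation costs O(log V).
V + E = 26 + 139 = 165
ceil(log2(26)) = 5 (since 2^4 = 16 < 26 <= 32 = 2^5)
Total heap work = (V+E) * ceil(log2(V)) = 165 * 5 = 825


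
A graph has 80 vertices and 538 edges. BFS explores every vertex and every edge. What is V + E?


A full BFS traversal dequeues each vertex once and examines each edge once.
Vertex visits: 80
Edge visits: 538
V + E = 80 + 538 = 618


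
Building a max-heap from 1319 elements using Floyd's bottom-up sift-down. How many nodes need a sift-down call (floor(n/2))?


In a heap of 1319 elements (0-indexed array):
  Last element index: 1318
  Parent of last element: floor((1318 - 1) / 2) = 658
  Internal nodes: indices 0 to 658
  Count = floor(1319/2) = 659


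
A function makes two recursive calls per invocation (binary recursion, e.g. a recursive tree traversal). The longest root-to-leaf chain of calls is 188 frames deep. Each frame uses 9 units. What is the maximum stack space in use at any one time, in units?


Binary recursion: the two calls run one after the other, so only one root-to-leaf chain of frames is on the stack at a time.
Maximum depth (longest chain) = 188 frames
Each frame = 9 units
Max stack space = 188 * 9 = 1692


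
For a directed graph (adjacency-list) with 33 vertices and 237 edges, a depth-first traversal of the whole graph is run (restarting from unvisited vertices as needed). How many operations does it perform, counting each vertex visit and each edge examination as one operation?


A full DFS traversal visits each vertex once and examines each edge once.
V = 33
E = 237
Sum = 33 + 237 = 270


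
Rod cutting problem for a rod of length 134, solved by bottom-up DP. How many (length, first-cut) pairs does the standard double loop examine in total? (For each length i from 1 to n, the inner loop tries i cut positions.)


For each subproblem length i = 1..134, the inner loop considers i possible first cuts.
Total = 1 + 2 + ... + 134
= 134*(134+1)/2
= 134*135/2 = 9045


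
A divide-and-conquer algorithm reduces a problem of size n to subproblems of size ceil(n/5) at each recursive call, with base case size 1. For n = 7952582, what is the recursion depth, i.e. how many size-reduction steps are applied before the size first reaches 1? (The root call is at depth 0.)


Each step divides the size by 5 (rounding up); after k steps the size is ceil(n/5^k), which equals 1 exactly when 5^k >= n.
So the depth is the smallest k with 5^k >= 7952582, i.e. ceil(log_5(7952582)).
5^9 = 1953125 < 7952582 <= 9765625 = 5^10
Recursion depth = 10


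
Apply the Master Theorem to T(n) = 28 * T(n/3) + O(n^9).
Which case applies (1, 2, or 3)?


The Master Theorem: T(n) = a*T(n/b) + O(n^c)
  a = 28, b = 3, c = 9
log_b(a) = log_3(28) ~ 3.033
Compare b^c with a: 3^9 = 19683 > 28, so c > log_b(a).
Since c > log_b(a), Case 3 applies.
T(n) = O(n^9)
Master Theorem case = 3


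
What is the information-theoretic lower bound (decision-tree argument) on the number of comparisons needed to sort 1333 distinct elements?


A binary decision tree of height h has at most 2^h leaves and needs at least n! of them, so h >= ceil(log2(n!)).
1333! is far too large to multiply out, so use Stirling's series:
  ln(n!) ~ n ln n - n + (1/2) ln(2 pi n) + 1/(12n)  (error below 1/(360 n^3), negligible here)
  ln(1333) = 7.1951873
  n ln n = 1333 * 7.1951873 = 9591.1847
  (1/2) ln(2 pi * 1333) = (1/2) ln(8375.4860) = 4.5165
  1/(12*1333) = 0.0001
  ln(1333!) ~ 9591.1847 - 1333 + 4.5165 + 0.0001 = 8262.7013
Convert to base 2: log2(1333!) = 8262.7013 / ln 2 = 8262.7013 / 0.69314718 = 11920.5582
ceil(11920.5582) = 11921


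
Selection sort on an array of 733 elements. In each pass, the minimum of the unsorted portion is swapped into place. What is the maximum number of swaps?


Selection sort performs one swap per pass:
  Pass 1: find min in positions 0 to 732, swap with position 0
  Pass 2: find min in positions 1 to 732, swap with position 1
  Pass 3: find min in positions 2 to 732, swap with position 2
  Pass 4: find min in positions 3 to 732, swap with position 3
  Pass 5: find min in positions 4 to 732, swap with position 4
  ... (727 more passes)
Total passes (and swaps) = n - 1 = 733 - 1 = 732


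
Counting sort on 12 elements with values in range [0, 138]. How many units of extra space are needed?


Output array size: 12 (to store sorted result)
Count array size: 139 (one slot per possible value, range 0 to 138)
Total extra space = 12 + 139 = 151


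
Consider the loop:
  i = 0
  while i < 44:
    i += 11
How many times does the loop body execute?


Starting at i = 0, each iteration adds 11.
Iterations until i >= 44:
  Iteration 1: i = 0 -> i = 11
  Iteration 2: i = 11 -> i = 22
  Iteration 3: i = 22 -> i = 33
  Iteration 4: i = 33 -> i = 44
Total iterations = ceil(44/11) = 4


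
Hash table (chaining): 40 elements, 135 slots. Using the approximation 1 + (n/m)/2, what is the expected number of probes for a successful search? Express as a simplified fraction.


Computing expected probes:
alpha = 40/135
= 1 + alpha/2
= 1 + 40/(2*135)
= (2*135 + 40) / (2*135)
= 310/270 = 31/27


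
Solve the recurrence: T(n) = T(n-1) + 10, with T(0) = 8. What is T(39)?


Unrolling the recurrence:
T(39) = T(38) + 10
       = T(37) + 10 + 10
       = T(36) + 10*3
       ...
       = T(0) + 10*39
       = 8 + 390 = 398
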